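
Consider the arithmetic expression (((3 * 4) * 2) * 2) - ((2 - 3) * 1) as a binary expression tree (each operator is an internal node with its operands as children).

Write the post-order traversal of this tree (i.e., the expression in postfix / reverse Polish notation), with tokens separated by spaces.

3 4 * 2 * 2 * 2 3 - 1 * -

Post-order on an expression tree gives postfix notation: for each operator, emit left operand, right operand, then the operator.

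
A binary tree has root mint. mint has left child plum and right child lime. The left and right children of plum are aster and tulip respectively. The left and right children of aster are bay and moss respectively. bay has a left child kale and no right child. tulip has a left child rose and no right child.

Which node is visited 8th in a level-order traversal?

Level-order visits nodes level by level from the root, left to right within each level.
Level 0: mint
Level 1: plum, lime
Level 2: aster, tulip
Level 3: bay, moss, rose
Level 4: kale
Full level-order sequence: mint, plum, lime, aster, tulip, bay, moss, rose, kale.

rose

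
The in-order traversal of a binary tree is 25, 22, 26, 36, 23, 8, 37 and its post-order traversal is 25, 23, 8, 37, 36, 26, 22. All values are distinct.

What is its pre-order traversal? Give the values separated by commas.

22, 25, 26, 36, 37, 8, 23

The last element of post-order is the root; it splits in-order into left and right subtrees.
Root 22: left subtree has 1 node {25}, right has 5 {26, 36, 23, 8, 37}.
  Root 26: left subtree has 0 nodes { }, right has 4 {36, 23, 8, 37}.
    Root 36: left subtree has 0 nodes { }, right has 3 {23, 8, 37}.
      Root 37: left subtree has 2 nodes {23, 8}, right has 0 { }.
        Root 8: left subtree has 1 node {23}, right has 0 { }.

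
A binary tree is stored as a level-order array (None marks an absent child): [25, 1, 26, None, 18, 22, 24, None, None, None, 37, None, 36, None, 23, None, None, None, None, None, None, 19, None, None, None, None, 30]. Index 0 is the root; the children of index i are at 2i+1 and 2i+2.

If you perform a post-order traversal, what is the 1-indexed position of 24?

9

Post-order visits the left subtree, then the right subtree, then the node.
At 25: go left to 1.
  At 1: no left child.
  At 1: go right to 18.
    At 18: no left child.
    At 18: go right to 37.
      At 37: go left to 19.
        19 is a leaf — visit 19.
      At 37: no right child.
      Visit 37.
    Visit 18.
  Visit 1.
At 25: go right to 26.
  At 26: go left to 22.
    At 22: no left child.
    At 22: go right to 36.
      At 36: no left child.
      At 36: go right to 30.
        30 is a leaf — visit 30.
      Visit 36.
    Visit 22.
  At 26: go right to 24.
    At 24: no left child.
    At 24: go right to 23.
      23 is a leaf — visit 23.
    Visit 24.
  Visit 26.
Visit 25.
Full post-order sequence: 19, 37, 18, 1, 30, 36, 22, 23, 24, 26, 25.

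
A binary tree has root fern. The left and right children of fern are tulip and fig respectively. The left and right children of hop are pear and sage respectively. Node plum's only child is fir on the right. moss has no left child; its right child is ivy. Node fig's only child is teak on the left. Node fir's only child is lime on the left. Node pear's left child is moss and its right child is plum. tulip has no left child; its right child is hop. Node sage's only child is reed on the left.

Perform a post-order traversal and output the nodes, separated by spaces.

ivy moss lime fir plum pear reed sage hop tulip teak fig fern

Post-order visits the left subtree, then the right subtree, then the node.
At fern: go left to tulip.
  At tulip: no left child.
  At tulip: go right to hop.
    At hop: go left to pear.
      At pear: go left to moss.
        At moss: no left child.
        At moss: go right to ivy.
          ivy is a leaf — visit ivy.
        Visit moss.
      At pear: go right to plum.
        At plum: no left child.
        At plum: go right to fir.
          At fir: go left to lime.
            lime is a leaf — visit lime.
          At fir: no right child.
          Visit fir.
        Visit plum.
      Visit pear.
    At hop: go right to sage.
      At sage: go left to reed.
        reed is a leaf — visit reed.
      At sage: no right child.
      Visit sage.
    Visit hop.
  Visit tulip.
At fern: go right to fig.
  At fig: go left to teak.
    teak is a leaf — visit teak.
  At fig: no right child.
  Visit fig.
Visit fern.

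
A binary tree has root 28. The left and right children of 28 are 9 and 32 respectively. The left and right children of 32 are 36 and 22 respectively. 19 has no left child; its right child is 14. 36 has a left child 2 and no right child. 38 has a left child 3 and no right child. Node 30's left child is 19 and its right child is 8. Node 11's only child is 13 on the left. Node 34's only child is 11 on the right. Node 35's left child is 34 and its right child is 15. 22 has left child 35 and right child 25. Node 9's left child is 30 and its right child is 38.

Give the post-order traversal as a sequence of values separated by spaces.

Post-order visits the left subtree, then the right subtree, then the node.
At 28: go left to 9.
  At 9: go left to 30.
    At 30: go left to 19.
      At 19: no left child.
      At 19: go right to 14.
        14 is a leaf — visit 14.
      Visit 19.
    At 30: go right to 8.
      8 is a leaf — visit 8.
    Visit 30.
  At 9: go right to 38.
    At 38: go left to 3.
      3 is a leaf — visit 3.
    At 38: no right child.
    Visit 38.
  Visit 9.
At 28: go right to 32.
  At 32: go left to 36.
    At 36: go left to 2.
      2 is a leaf — visit 2.
    At 36: no right child.
    Visit 36.
  At 32: go right to 22.
    At 22: go left to 35.
      At 35: go left to 34.
        At 34: no left child.
        At 34: go right to 11.
          At 11: go left to 13.
            13 is a leaf — visit 13.
          At 11: no right child.
          Visit 11.
        Visit 34.
      At 35: go right to 15.
        15 is a leaf — visit 15.
      Visit 35.
    At 22: go right to 25.
      25 is a leaf — visit 25.
    Visit 22.
  Visit 32.
Visit 28.

14 19 8 30 3 38 9 2 36 13 11 34 15 35 25 22 32 28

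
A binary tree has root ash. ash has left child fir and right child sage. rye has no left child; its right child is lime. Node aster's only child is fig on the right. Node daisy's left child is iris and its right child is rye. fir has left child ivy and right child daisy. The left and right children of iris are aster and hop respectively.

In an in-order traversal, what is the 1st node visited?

ivy

In-order visits the left subtree, then the node, then the right subtree.
At ash: go left to fir.
  At fir: go left to ivy.
    ivy is a leaf — visit ivy.
  Visit fir.
  At fir: go right to daisy.
    At daisy: go left to iris.
      At iris: go left to aster.
        At aster: no left child.
        Visit aster.
        At aster: go right to fig.
          fig is a leaf — visit fig.
      Visit iris.
      At iris: go right to hop.
        hop is a leaf — visit hop.
    Visit daisy.
    At daisy: go right to rye.
      At rye: no left child.
      Visit rye.
      At rye: go right to lime.
        lime is a leaf — visit lime.
Visit ash.
At ash: go right to sage.
  sage is a leaf — visit sage.
Full in-order sequence: ivy, fir, aster, fig, iris, hop, daisy, rye, lime, ash, sage.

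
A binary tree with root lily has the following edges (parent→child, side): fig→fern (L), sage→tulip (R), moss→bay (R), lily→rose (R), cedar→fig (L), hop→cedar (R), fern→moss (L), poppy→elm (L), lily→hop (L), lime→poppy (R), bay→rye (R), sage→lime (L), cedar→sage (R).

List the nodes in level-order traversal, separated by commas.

Level-order visits nodes level by level from the root, left to right within each level.
Level 0: lily
Level 1: hop, rose
Level 2: cedar
Level 3: fig, sage
Level 4: fern, lime, tulip
Level 5: moss, poppy
Level 6: bay, elm
Level 7: rye

lily, hop, rose, cedar, fig, sage, fern, lime, tulip, moss, poppy, bay, elm, rye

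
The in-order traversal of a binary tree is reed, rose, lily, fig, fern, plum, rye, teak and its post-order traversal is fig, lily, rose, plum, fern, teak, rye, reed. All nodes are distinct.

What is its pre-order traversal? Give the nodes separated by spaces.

The last element of post-order is the root; it splits in-order into left and right subtrees.
Root reed: left subtree has 0 nodes { }, right has 7 {rose, lily, fig, fern, plum, rye, teak}.
  Root rye: left subtree has 5 nodes {rose, lily, fig, fern, plum}, right has 1 {teak}.
    Root fern: left subtree has 3 nodes {rose, lily, fig}, right has 1 {plum}.
      Root rose: left subtree has 0 nodes { }, right has 2 {lily, fig}.
        Root lily: left subtree has 0 nodes { }, right has 1 {fig}.

reed rye fern rose lily fig plum teak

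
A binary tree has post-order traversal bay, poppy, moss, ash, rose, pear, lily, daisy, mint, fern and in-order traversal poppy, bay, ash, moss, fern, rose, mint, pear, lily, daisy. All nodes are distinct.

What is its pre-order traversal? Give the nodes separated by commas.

fern, ash, poppy, bay, moss, mint, rose, daisy, lily, pear

The last element of post-order is the root; it splits in-order into left and right subtrees.
Root fern: left subtree has 4 nodes {poppy, bay, ash, moss}, right has 5 {rose, mint, pear, lily, daisy}.
  Root ash: left subtree has 2 nodes {poppy, bay}, right has 1 {moss}.
    Root poppy: left subtree has 0 nodes { }, right has 1 {bay}.
  Root mint: left subtree has 1 node {rose}, right has 3 {pear, lily, daisy}.
    Root daisy: left subtree has 2 nodes {pear, lily}, right has 0 { }.
      Root lily: left subtree has 1 node {pear}, right has 0 { }.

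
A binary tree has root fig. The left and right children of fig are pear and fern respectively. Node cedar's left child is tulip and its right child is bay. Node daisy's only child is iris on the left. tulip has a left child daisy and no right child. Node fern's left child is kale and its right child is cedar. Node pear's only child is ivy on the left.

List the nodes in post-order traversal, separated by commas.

ivy, pear, kale, iris, daisy, tulip, bay, cedar, fern, fig

Post-order visits the left subtree, then the right subtree, then the node.
At fig: go left to pear.
  At pear: go left to ivy.
    ivy is a leaf — visit ivy.
  At pear: no right child.
  Visit pear.
At fig: go right to fern.
  At fern: go left to kale.
    kale is a leaf — visit kale.
  At fern: go right to cedar.
    At cedar: go left to tulip.
      At tulip: go left to daisy.
        At daisy: go left to iris.
          iris is a leaf — visit iris.
        At daisy: no right child.
        Visit daisy.
      At tulip: no right child.
      Visit tulip.
    At cedar: go right to bay.
      bay is a leaf — visit bay.
    Visit cedar.
  Visit fern.
Visit fig.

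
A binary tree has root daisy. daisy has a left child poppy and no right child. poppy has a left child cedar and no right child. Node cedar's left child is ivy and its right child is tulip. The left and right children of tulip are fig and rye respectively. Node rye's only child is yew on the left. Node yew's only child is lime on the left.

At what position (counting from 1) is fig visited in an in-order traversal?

In-order visits the left subtree, then the node, then the right subtree.
At daisy: go left to poppy.
  At poppy: go left to cedar.
    At cedar: go left to ivy.
      ivy is a leaf — visit ivy.
    Visit cedar.
    At cedar: go right to tulip.
      At tulip: go left to fig.
        fig is a leaf — visit fig.
      Visit tulip.
      At tulip: go right to rye.
        At rye: go left to yew.
          At yew: go left to lime.
            lime is a leaf — visit lime.
          Visit yew.
          At yew: no right child.
        Visit rye.
        At rye: no right child.
  Visit poppy.
  At poppy: no right child.
Visit daisy.
At daisy: no right child.
Full in-order sequence: ivy, cedar, fig, tulip, lime, yew, rye, poppy, daisy.

3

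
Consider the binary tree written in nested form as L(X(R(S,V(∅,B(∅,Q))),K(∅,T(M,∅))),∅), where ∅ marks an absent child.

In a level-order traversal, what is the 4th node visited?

Level-order visits nodes level by level from the root, left to right within each level.
Level 0: L
Level 1: X
Level 2: R, K
Level 3: S, V, T
Level 4: B, M
Level 5: Q
Full level-order sequence: L, X, R, K, S, V, T, B, M, Q.

K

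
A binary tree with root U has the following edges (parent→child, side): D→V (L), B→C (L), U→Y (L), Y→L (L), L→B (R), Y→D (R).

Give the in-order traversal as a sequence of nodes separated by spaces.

In-order visits the left subtree, then the node, then the right subtree.
At U: go left to Y.
  At Y: go left to L.
    At L: no left child.
    Visit L.
    At L: go right to B.
      At B: go left to C.
        C is a leaf — visit C.
      Visit B.
      At B: no right child.
  Visit Y.
  At Y: go right to D.
    At D: go left to V.
      V is a leaf — visit V.
    Visit D.
    At D: no right child.
Visit U.
At U: no right child.

L C B Y V D U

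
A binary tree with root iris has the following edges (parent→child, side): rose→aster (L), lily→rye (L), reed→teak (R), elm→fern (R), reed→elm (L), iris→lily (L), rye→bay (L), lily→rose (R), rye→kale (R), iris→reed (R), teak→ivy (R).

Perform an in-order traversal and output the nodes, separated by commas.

In-order visits the left subtree, then the node, then the right subtree.
At iris: go left to lily.
  At lily: go left to rye.
    At rye: go left to bay.
      bay is a leaf — visit bay.
    Visit rye.
    At rye: go right to kale.
      kale is a leaf — visit kale.
  Visit lily.
  At lily: go right to rose.
    At rose: go left to aster.
      aster is a leaf — visit aster.
    Visit rose.
    At rose: no right child.
Visit iris.
At iris: go right to reed.
  At reed: go left to elm.
    At elm: no left child.
    Visit elm.
    At elm: go right to fern.
      fern is a leaf — visit fern.
  Visit reed.
  At reed: go right to teak.
    At teak: no left child.
    Visit teak.
    At teak: go right to ivy.
      ivy is a leaf — visit ivy.

bay, rye, kale, lily, aster, rose, iris, elm, fern, reed, teak, ivy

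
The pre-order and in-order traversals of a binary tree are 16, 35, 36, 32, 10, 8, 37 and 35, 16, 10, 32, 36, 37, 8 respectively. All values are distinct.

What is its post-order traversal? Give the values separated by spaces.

The first element of pre-order is the root; it splits in-order into left and right subtrees.
Root 16: left subtree has 1 node {35}, right has 5 {10, 32, 36, 37, 8}.
  Root 36: left subtree has 2 nodes {10, 32}, right has 2 {37, 8}.
    Root 32: left subtree has 1 node {10}, right has 0 { }.
    Root 8: left subtree has 1 node {37}, right has 0 { }.

35 10 32 37 8 36 16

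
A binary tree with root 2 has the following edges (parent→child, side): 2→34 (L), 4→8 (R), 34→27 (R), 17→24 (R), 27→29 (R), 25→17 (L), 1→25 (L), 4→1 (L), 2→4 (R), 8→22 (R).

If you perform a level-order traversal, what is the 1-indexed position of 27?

4

Level-order visits nodes level by level from the root, left to right within each level.
Level 0: 2
Level 1: 34, 4
Level 2: 27, 1, 8
Level 3: 29, 25, 22
Level 4: 17
Level 5: 24
Full level-order sequence: 2, 34, 4, 27, 1, 8, 29, 25, 22, 17, 24.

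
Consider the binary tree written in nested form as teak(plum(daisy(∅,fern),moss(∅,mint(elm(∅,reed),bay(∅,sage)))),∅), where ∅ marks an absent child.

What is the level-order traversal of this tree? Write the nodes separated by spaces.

Level-order visits nodes level by level from the root, left to right within each level.
Level 0: teak
Level 1: plum
Level 2: daisy, moss
Level 3: fern, mint
Level 4: elm, bay
Level 5: reed, sage

teak plum daisy moss fern mint elm bay reed sage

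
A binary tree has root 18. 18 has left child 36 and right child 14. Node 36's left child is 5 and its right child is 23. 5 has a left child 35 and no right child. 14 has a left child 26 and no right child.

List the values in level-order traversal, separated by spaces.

Level-order visits nodes level by level from the root, left to right within each level.
Level 0: 18
Level 1: 36, 14
Level 2: 5, 23, 26
Level 3: 35

18 36 14 5 23 26 35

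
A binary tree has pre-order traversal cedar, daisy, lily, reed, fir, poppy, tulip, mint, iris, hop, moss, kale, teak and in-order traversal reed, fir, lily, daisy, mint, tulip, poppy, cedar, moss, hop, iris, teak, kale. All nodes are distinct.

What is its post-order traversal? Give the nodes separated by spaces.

The first element of pre-order is the root; it splits in-order into left and right subtrees.
Root cedar: left subtree has 7 nodes {reed, fir, lily, daisy, mint, tulip, poppy}, right has 5 {moss, hop, iris, teak, kale}.
  Root daisy: left subtree has 3 nodes {reed, fir, lily}, right has 3 {mint, tulip, poppy}.
    Root lily: left subtree has 2 nodes {reed, fir}, right has 0 { }.
      Root reed: left subtree has 0 nodes { }, right has 1 {fir}.
    Root poppy: left subtree has 2 nodes {mint, tulip}, right has 0 { }.
      Root tulip: left subtree has 1 node {mint}, right has 0 { }.
  Root iris: left subtree has 2 nodes {moss, hop}, right has 2 {teak, kale}.
    Root hop: left subtree has 1 node {moss}, right has 0 { }.
    Root kale: left subtree has 1 node {teak}, right has 0 { }.

fir reed lily mint tulip poppy daisy moss hop teak kale iris cedar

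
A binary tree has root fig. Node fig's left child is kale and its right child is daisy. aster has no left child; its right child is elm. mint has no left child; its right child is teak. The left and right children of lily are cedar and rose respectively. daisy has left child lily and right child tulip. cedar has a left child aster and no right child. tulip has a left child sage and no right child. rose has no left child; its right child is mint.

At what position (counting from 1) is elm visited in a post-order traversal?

Post-order visits the left subtree, then the right subtree, then the node.
At fig: go left to kale.
  kale is a leaf — visit kale.
At fig: go right to daisy.
  At daisy: go left to lily.
    At lily: go left to cedar.
      At cedar: go left to aster.
        At aster: no left child.
        At aster: go right to elm.
          elm is a leaf — visit elm.
        Visit aster.
      At cedar: no right child.
      Visit cedar.
    At lily: go right to rose.
      At rose: no left child.
      At rose: go right to mint.
        At mint: no left child.
        At mint: go right to teak.
          teak is a leaf — visit teak.
        Visit mint.
      Visit rose.
    Visit lily.
  At daisy: go right to tulip.
    At tulip: go left to sage.
      sage is a leaf — visit sage.
    At tulip: no right child.
    Visit tulip.
  Visit daisy.
Visit fig.
Full post-order sequence: kale, elm, aster, cedar, teak, mint, rose, lily, sage, tulip, daisy, fig.

2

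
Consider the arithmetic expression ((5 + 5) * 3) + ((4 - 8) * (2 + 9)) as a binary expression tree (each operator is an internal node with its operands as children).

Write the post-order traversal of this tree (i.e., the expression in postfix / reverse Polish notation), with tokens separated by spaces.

Post-order on an expression tree gives postfix notation: for each operator, emit left operand, right operand, then the operator.

5 5 + 3 * 4 8 - 2 9 + * +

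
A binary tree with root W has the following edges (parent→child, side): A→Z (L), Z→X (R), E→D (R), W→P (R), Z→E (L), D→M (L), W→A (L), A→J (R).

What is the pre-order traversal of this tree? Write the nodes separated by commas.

W, A, Z, E, D, M, X, J, P

Pre-order visits the node, then its left subtree, then its right subtree.
Visit W.
At W: go left to A.
  Visit A.
  At A: go left to Z.
    Visit Z.
    At Z: go left to E.
      Visit E.
      At E: no left child.
      At E: go right to D.
        Visit D.
        At D: go left to M.
          M is a leaf — visit M.
        At D: no right child.
    At Z: go right to X.
      X is a leaf — visit X.
  At A: go right to J.
    J is a leaf — visit J.
At W: go right to P.
  P is a leaf — visit P.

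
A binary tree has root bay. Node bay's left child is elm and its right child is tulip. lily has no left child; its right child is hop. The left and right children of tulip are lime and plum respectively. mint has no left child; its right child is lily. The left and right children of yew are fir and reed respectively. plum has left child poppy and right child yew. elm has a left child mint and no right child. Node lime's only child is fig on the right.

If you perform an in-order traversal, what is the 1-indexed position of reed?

In-order visits the left subtree, then the node, then the right subtree.
At bay: go left to elm.
  At elm: go left to mint.
    At mint: no left child.
    Visit mint.
    At mint: go right to lily.
      At lily: no left child.
      Visit lily.
      At lily: go right to hop.
        hop is a leaf — visit hop.
  Visit elm.
  At elm: no right child.
Visit bay.
At bay: go right to tulip.
  At tulip: go left to lime.
    At lime: no left child.
    Visit lime.
    At lime: go right to fig.
      fig is a leaf — visit fig.
  Visit tulip.
  At tulip: go right to plum.
    At plum: go left to poppy.
      poppy is a leaf — visit poppy.
    Visit plum.
    At plum: go right to yew.
      At yew: go left to fir.
        fir is a leaf — visit fir.
      Visit yew.
      At yew: go right to reed.
        reed is a leaf — visit reed.
Full in-order sequence: mint, lily, hop, elm, bay, lime, fig, tulip, poppy, plum, fir, yew, reed.

13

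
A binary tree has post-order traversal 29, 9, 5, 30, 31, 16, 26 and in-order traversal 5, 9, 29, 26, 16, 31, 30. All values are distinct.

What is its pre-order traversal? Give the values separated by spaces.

26 5 9 29 16 31 30

The last element of post-order is the root; it splits in-order into left and right subtrees.
Root 26: left subtree has 3 nodes {5, 9, 29}, right has 3 {16, 31, 30}.
  Root 5: left subtree has 0 nodes { }, right has 2 {9, 29}.
    Root 9: left subtree has 0 nodes { }, right has 1 {29}.
  Root 16: left subtree has 0 nodes { }, right has 2 {31, 30}.
    Root 31: left subtree has 0 nodes { }, right has 1 {30}.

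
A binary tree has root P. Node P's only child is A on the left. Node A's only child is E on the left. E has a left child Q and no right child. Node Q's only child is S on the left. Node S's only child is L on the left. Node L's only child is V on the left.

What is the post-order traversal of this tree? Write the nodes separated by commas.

V, L, S, Q, E, A, P

Post-order visits the left subtree, then the right subtree, then the node.
At P: go left to A.
  At A: go left to E.
    At E: go left to Q.
      At Q: go left to S.
        At S: go left to L.
          At L: go left to V.
            V is a leaf — visit V.
          At L: no right child.
          Visit L.
        At S: no right child.
        Visit S.
      At Q: no right child.
      Visit Q.
    At E: no right child.
    Visit E.
  At A: no right child.
  Visit A.
At P: no right child.
Visit P.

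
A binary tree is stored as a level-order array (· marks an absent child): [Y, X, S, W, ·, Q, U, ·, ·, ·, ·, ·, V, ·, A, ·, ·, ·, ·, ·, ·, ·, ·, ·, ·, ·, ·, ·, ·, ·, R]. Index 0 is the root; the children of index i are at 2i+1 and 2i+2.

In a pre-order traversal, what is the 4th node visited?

Pre-order visits the node, then its left subtree, then its right subtree.
Visit Y.
At Y: go left to X.
  Visit X.
  At X: go left to W.
    W is a leaf — visit W.
  At X: no right child.
At Y: go right to S.
  Visit S.
  At S: go left to Q.
    Visit Q.
    At Q: no left child.
    At Q: go right to V.
      V is a leaf — visit V.
  At S: go right to U.
    Visit U.
    At U: no left child.
    At U: go right to A.
      Visit A.
      At A: no left child.
      At A: go right to R.
        R is a leaf — visit R.
Full pre-order sequence: Y, X, W, S, Q, V, U, A, R.

S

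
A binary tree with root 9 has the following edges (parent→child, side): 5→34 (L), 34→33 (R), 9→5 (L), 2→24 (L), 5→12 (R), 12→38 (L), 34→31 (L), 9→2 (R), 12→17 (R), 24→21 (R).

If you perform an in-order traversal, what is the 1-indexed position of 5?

In-order visits the left subtree, then the node, then the right subtree.
At 9: go left to 5.
  At 5: go left to 34.
    At 34: go left to 31.
      31 is a leaf — visit 31.
    Visit 34.
    At 34: go right to 33.
      33 is a leaf — visit 33.
  Visit 5.
  At 5: go right to 12.
    At 12: go left to 38.
      38 is a leaf — visit 38.
    Visit 12.
    At 12: go right to 17.
      17 is a leaf — visit 17.
Visit 9.
At 9: go right to 2.
  At 2: go left to 24.
    At 24: no left child.
    Visit 24.
    At 24: go right to 21.
      21 is a leaf — visit 21.
  Visit 2.
  At 2: no right child.
Full in-order sequence: 31, 34, 33, 5, 38, 12, 17, 9, 24, 21, 2.

4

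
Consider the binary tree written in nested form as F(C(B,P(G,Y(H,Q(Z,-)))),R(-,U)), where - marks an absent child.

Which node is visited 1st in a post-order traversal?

Post-order visits the left subtree, then the right subtree, then the node.
At F: go left to C.
  At C: go left to B.
    B is a leaf — visit B.
  At C: go right to P.
    At P: go left to G.
      G is a leaf — visit G.
    At P: go right to Y.
      At Y: go left to H.
        H is a leaf — visit H.
      At Y: go right to Q.
        At Q: go left to Z.
          Z is a leaf — visit Z.
        At Q: no right child.
        Visit Q.
      Visit Y.
    Visit P.
  Visit C.
At F: go right to R.
  At R: no left child.
  At R: go right to U.
    U is a leaf — visit U.
  Visit R.
Visit F.
Full post-order sequence: B, G, H, Z, Q, Y, P, C, U, R, F.

B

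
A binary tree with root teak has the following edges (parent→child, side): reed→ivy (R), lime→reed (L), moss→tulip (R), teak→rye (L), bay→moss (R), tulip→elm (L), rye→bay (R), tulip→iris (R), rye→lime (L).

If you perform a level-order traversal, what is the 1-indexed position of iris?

Level-order visits nodes level by level from the root, left to right within each level.
Level 0: teak
Level 1: rye
Level 2: lime, bay
Level 3: reed, moss
Level 4: ivy, tulip
Level 5: elm, iris
Full level-order sequence: teak, rye, lime, bay, reed, moss, ivy, tulip, elm, iris.

10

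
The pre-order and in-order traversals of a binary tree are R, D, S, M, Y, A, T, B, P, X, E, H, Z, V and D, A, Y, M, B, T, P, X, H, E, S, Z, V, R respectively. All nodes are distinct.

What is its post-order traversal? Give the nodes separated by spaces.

A Y B H E X P T M V Z S D R

The first element of pre-order is the root; it splits in-order into left and right subtrees.
Root R: left subtree has 13 nodes {D, A, Y, M, B, T, P, X, H, E, S, Z, V}, right has 0 { }.
  Root D: left subtree has 0 nodes { }, right has 12 {A, Y, M, B, T, P, X, H, E, S, Z, V}.
    Root S: left subtree has 9 nodes {A, Y, M, B, T, P, X, H, E}, right has 2 {Z, V}.
      Root M: left subtree has 2 nodes {A, Y}, right has 6 {B, T, P, X, H, E}.
        Root Y: left subtree has 1 node {A}, right has 0 { }.
        Root T: left subtree has 1 node {B}, right has 4 {P, X, H, E}.
          Root P: left subtree has 0 nodes { }, right has 3 {X, H, E}.
            Root X: left subtree has 0 nodes { }, right has 2 {H, E}.
              Root E: left subtree has 1 node {H}, right has 0 { }.
      Root Z: left subtree has 0 nodes { }, right has 1 {V}.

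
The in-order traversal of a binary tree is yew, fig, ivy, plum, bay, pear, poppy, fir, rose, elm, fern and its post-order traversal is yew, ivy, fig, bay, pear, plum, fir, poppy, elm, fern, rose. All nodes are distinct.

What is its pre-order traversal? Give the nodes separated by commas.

The last element of post-order is the root; it splits in-order into left and right subtrees.
Root rose: left subtree has 8 nodes {yew, fig, ivy, plum, bay, pear, poppy, fir}, right has 2 {elm, fern}.
  Root poppy: left subtree has 6 nodes {yew, fig, ivy, plum, bay, pear}, right has 1 {fir}.
    Root plum: left subtree has 3 nodes {yew, fig, ivy}, right has 2 {bay, pear}.
      Root fig: left subtree has 1 node {yew}, right has 1 {ivy}.
      Root pear: left subtree has 1 node {bay}, right has 0 { }.
  Root fern: left subtree has 1 node {elm}, right has 0 { }.

rose, poppy, plum, fig, yew, ivy, pear, bay, fir, fern, elm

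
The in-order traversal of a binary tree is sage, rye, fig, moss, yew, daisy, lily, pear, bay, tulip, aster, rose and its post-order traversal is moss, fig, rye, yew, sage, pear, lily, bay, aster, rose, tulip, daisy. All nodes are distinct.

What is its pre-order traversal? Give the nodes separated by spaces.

daisy sage yew rye fig moss tulip bay lily pear rose aster

The last element of post-order is the root; it splits in-order into left and right subtrees.
Root daisy: left subtree has 5 nodes {sage, rye, fig, moss, yew}, right has 6 {lily, pear, bay, tulip, aster, rose}.
  Root sage: left subtree has 0 nodes { }, right has 4 {rye, fig, moss, yew}.
    Root yew: left subtree has 3 nodes {rye, fig, moss}, right has 0 { }.
      Root rye: left subtree has 0 nodes { }, right has 2 {fig, moss}.
        Root fig: left subtree has 0 nodes { }, right has 1 {moss}.
  Root tulip: left subtree has 3 nodes {lily, pear, bay}, right has 2 {aster, rose}.
    Root bay: left subtree has 2 nodes {lily, pear}, right has 0 { }.
      Root lily: left subtree has 0 nodes { }, right has 1 {pear}.
    Root rose: left subtree has 1 node {aster}, right has 0 { }.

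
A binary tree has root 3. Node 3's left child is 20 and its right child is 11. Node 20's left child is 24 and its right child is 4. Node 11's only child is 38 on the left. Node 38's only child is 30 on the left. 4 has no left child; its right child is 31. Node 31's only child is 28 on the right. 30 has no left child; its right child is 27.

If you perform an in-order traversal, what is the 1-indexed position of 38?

9

In-order visits the left subtree, then the node, then the right subtree.
At 3: go left to 20.
  At 20: go left to 24.
    24 is a leaf — visit 24.
  Visit 20.
  At 20: go right to 4.
    At 4: no left child.
    Visit 4.
    At 4: go right to 31.
      At 31: no left child.
      Visit 31.
      At 31: go right to 28.
        28 is a leaf — visit 28.
Visit 3.
At 3: go right to 11.
  At 11: go left to 38.
    At 38: go left to 30.
      At 30: no left child.
      Visit 30.
      At 30: go right to 27.
        27 is a leaf — visit 27.
    Visit 38.
    At 38: no right child.
  Visit 11.
  At 11: no right child.
Full in-order sequence: 24, 20, 4, 31, 28, 3, 30, 27, 38, 11.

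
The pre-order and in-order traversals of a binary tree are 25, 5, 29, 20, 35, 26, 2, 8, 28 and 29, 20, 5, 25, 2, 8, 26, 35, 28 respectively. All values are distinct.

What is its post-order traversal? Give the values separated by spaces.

The first element of pre-order is the root; it splits in-order into left and right subtrees.
Root 25: left subtree has 3 nodes {29, 20, 5}, right has 5 {2, 8, 26, 35, 28}.
  Root 5: left subtree has 2 nodes {29, 20}, right has 0 { }.
    Root 29: left subtree has 0 nodes { }, right has 1 {20}.
  Root 35: left subtree has 3 nodes {2, 8, 26}, right has 1 {28}.
    Root 26: left subtree has 2 nodes {2, 8}, right has 0 { }.
      Root 2: left subtree has 0 nodes { }, right has 1 {8}.

20 29 5 8 2 26 28 35 25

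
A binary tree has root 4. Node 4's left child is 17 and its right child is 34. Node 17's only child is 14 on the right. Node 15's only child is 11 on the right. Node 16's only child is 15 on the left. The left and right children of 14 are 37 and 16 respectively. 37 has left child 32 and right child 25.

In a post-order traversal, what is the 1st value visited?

Post-order visits the left subtree, then the right subtree, then the node.
At 4: go left to 17.
  At 17: no left child.
  At 17: go right to 14.
    At 14: go left to 37.
      At 37: go left to 32.
        32 is a leaf — visit 32.
      At 37: go right to 25.
        25 is a leaf — visit 25.
      Visit 37.
    At 14: go right to 16.
      At 16: go left to 15.
        At 15: no left child.
        At 15: go right to 11.
          11 is a leaf — visit 11.
        Visit 15.
      At 16: no right child.
      Visit 16.
    Visit 14.
  Visit 17.
At 4: go right to 34.
  34 is a leaf — visit 34.
Visit 4.
Full post-order sequence: 32, 25, 37, 11, 15, 16, 14, 17, 34, 4.

32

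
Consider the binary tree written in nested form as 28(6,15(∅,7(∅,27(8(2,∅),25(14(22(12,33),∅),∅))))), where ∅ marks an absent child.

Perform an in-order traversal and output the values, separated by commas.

6, 28, 15, 7, 2, 8, 27, 12, 22, 33, 14, 25

In-order visits the left subtree, then the node, then the right subtree.
At 28: go left to 6.
  6 is a leaf — visit 6.
Visit 28.
At 28: go right to 15.
  At 15: no left child.
  Visit 15.
  At 15: go right to 7.
    At 7: no left child.
    Visit 7.
    At 7: go right to 27.
      At 27: go left to 8.
        At 8: go left to 2.
          2 is a leaf — visit 2.
        Visit 8.
        At 8: no right child.
      Visit 27.
      At 27: go right to 25.
        At 25: go left to 14.
          At 14: go left to 22.
            At 22: go left to 12.
              12 is a leaf — visit 12.
            Visit 22.
            At 22: go right to 33.
              33 is a leaf — visit 33.
          Visit 14.
          At 14: no right child.
        Visit 25.
        At 25: no right child.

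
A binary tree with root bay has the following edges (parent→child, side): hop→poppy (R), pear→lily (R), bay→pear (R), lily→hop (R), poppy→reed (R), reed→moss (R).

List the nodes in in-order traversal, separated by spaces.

bay pear lily hop poppy reed moss

In-order visits the left subtree, then the node, then the right subtree.
At bay: no left child.
Visit bay.
At bay: go right to pear.
  At pear: no left child.
  Visit pear.
  At pear: go right to lily.
    At lily: no left child.
    Visit lily.
    At lily: go right to hop.
      At hop: no left child.
      Visit hop.
      At hop: go right to poppy.
        At poppy: no left child.
        Visit poppy.
        At poppy: go right to reed.
          At reed: no left child.
          Visit reed.
          At reed: go right to moss.
            moss is a leaf — visit moss.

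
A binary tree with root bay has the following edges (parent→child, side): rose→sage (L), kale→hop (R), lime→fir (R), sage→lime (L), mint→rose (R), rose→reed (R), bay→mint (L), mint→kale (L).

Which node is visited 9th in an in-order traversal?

bay

In-order visits the left subtree, then the node, then the right subtree.
At bay: go left to mint.
  At mint: go left to kale.
    At kale: no left child.
    Visit kale.
    At kale: go right to hop.
      hop is a leaf — visit hop.
  Visit mint.
  At mint: go right to rose.
    At rose: go left to sage.
      At sage: go left to lime.
        At lime: no left child.
        Visit lime.
        At lime: go right to fir.
          fir is a leaf — visit fir.
      Visit sage.
      At sage: no right child.
    Visit rose.
    At rose: go right to reed.
      reed is a leaf — visit reed.
Visit bay.
At bay: no right child.
Full in-order sequence: kale, hop, mint, lime, fir, sage, rose, reed, bay.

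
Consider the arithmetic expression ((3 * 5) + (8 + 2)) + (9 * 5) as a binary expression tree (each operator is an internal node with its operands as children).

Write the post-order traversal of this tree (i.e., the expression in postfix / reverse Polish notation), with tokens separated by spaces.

3 5 * 8 2 + + 9 5 * +

Post-order on an expression tree gives postfix notation: for each operator, emit left operand, right operand, then the operator.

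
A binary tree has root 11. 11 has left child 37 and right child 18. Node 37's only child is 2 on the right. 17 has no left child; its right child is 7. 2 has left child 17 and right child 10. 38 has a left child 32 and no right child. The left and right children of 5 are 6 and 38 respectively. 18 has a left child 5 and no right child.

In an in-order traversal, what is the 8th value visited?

5

In-order visits the left subtree, then the node, then the right subtree.
At 11: go left to 37.
  At 37: no left child.
  Visit 37.
  At 37: go right to 2.
    At 2: go left to 17.
      At 17: no left child.
      Visit 17.
      At 17: go right to 7.
        7 is a leaf — visit 7.
    Visit 2.
    At 2: go right to 10.
      10 is a leaf — visit 10.
Visit 11.
At 11: go right to 18.
  At 18: go left to 5.
    At 5: go left to 6.
      6 is a leaf — visit 6.
    Visit 5.
    At 5: go right to 38.
      At 38: go left to 32.
        32 is a leaf — visit 32.
      Visit 38.
      At 38: no right child.
  Visit 18.
  At 18: no right child.
Full in-order sequence: 37, 17, 7, 2, 10, 11, 6, 5, 32, 38, 18.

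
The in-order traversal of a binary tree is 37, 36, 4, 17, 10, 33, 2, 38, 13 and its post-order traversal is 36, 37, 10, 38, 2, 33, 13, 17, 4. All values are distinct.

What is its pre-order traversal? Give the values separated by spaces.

The last element of post-order is the root; it splits in-order into left and right subtrees.
Root 4: left subtree has 2 nodes {37, 36}, right has 6 {17, 10, 33, 2, 38, 13}.
  Root 37: left subtree has 0 nodes { }, right has 1 {36}.
  Root 17: left subtree has 0 nodes { }, right has 5 {10, 33, 2, 38, 13}.
    Root 13: left subtree has 4 nodes {10, 33, 2, 38}, right has 0 { }.
      Root 33: left subtree has 1 node {10}, right has 2 {2, 38}.
        Root 2: left subtree has 0 nodes { }, right has 1 {38}.

4 37 36 17 13 33 10 2 38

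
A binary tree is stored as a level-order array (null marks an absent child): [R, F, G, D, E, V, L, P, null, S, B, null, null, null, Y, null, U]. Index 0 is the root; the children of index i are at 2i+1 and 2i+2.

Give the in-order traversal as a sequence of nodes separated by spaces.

In-order visits the left subtree, then the node, then the right subtree.
At R: go left to F.
  At F: go left to D.
    At D: go left to P.
      At P: no left child.
      Visit P.
      At P: go right to U.
        U is a leaf — visit U.
    Visit D.
    At D: no right child.
  Visit F.
  At F: go right to E.
    At E: go left to S.
      S is a leaf — visit S.
    Visit E.
    At E: go right to B.
      B is a leaf — visit B.
Visit R.
At R: go right to G.
  At G: go left to V.
    V is a leaf — visit V.
  Visit G.
  At G: go right to L.
    At L: no left child.
    Visit L.
    At L: go right to Y.
      Y is a leaf — visit Y.

P U D F S E B R V G L Y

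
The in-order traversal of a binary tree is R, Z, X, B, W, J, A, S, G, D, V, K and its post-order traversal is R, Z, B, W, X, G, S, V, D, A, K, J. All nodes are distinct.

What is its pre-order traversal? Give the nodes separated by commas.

The last element of post-order is the root; it splits in-order into left and right subtrees.
Root J: left subtree has 5 nodes {R, Z, X, B, W}, right has 6 {A, S, G, D, V, K}.
  Root X: left subtree has 2 nodes {R, Z}, right has 2 {B, W}.
    Root Z: left subtree has 1 node {R}, right has 0 { }.
    Root W: left subtree has 1 node {B}, right has 0 { }.
  Root K: left subtree has 5 nodes {A, S, G, D, V}, right has 0 { }.
    Root A: left subtree has 0 nodes { }, right has 4 {S, G, D, V}.
      Root D: left subtree has 2 nodes {S, G}, right has 1 {V}.
        Root S: left subtree has 0 nodes { }, right has 1 {G}.

J, X, Z, R, W, B, K, A, D, S, G, V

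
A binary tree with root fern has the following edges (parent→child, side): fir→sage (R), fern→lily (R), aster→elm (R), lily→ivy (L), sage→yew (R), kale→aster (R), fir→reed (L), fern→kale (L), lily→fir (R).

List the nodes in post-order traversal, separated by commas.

Post-order visits the left subtree, then the right subtree, then the node.
At fern: go left to kale.
  At kale: no left child.
  At kale: go right to aster.
    At aster: no left child.
    At aster: go right to elm.
      elm is a leaf — visit elm.
    Visit aster.
  Visit kale.
At fern: go right to lily.
  At lily: go left to ivy.
    ivy is a leaf — visit ivy.
  At lily: go right to fir.
    At fir: go left to reed.
      reed is a leaf — visit reed.
    At fir: go right to sage.
      At sage: no left child.
      At sage: go right to yew.
        yew is a leaf — visit yew.
      Visit sage.
    Visit fir.
  Visit lily.
Visit fern.

elm, aster, kale, ivy, reed, yew, sage, fir, lily, fern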